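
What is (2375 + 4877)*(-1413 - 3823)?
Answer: -37971472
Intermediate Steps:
(2375 + 4877)*(-1413 - 3823) = 7252*(-5236) = -37971472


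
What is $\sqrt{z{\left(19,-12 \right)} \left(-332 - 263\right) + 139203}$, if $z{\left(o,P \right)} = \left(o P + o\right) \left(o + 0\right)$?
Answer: $2 \sqrt{625487} \approx 1581.8$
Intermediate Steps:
$z{\left(o,P \right)} = o \left(o + P o\right)$ ($z{\left(o,P \right)} = \left(P o + o\right) o = \left(o + P o\right) o = o \left(o + P o\right)$)
$\sqrt{z{\left(19,-12 \right)} \left(-332 - 263\right) + 139203} = \sqrt{19^{2} \left(1 - 12\right) \left(-332 - 263\right) + 139203} = \sqrt{361 \left(-11\right) \left(-595\right) + 139203} = \sqrt{\left(-3971\right) \left(-595\right) + 139203} = \sqrt{2362745 + 139203} = \sqrt{2501948} = 2 \sqrt{625487}$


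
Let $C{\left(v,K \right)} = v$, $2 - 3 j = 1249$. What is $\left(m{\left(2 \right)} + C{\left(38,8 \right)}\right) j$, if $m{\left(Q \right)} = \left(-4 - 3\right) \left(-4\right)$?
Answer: $-27434$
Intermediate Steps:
$j = - \frac{1247}{3}$ ($j = \frac{2}{3} - \frac{1249}{3} = - \frac{1247}{3} \approx -415.67$)
$m{\left(Q \right)} = 28$ ($m{\left(Q \right)} = \left(-4 - 3\right) \left(-4\right) = \left(-7\right) \left(-4\right) = 28$)
$\left(m{\left(2 \right)} + C{\left(38,8 \right)}\right) j = \left(28 + 38\right) \left(- \frac{1247}{3}\right) = 66 \left(- \frac{1247}{3}\right) = -27434$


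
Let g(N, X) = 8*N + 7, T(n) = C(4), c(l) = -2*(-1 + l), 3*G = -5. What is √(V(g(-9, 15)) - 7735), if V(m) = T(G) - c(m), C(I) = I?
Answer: I*√7863 ≈ 88.674*I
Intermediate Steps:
G = -5/3 (G = (⅓)*(-5) = -5/3 ≈ -1.6667)
c(l) = 2 - 2*l
T(n) = 4
g(N, X) = 7 + 8*N
V(m) = 2 + 2*m (V(m) = 4 - (2 - 2*m) = 4 + (-2 + 2*m) = 2 + 2*m)
√(V(g(-9, 15)) - 7735) = √((2 + 2*(7 + 8*(-9))) - 7735) = √((2 + 2*(7 - 72)) - 7735) = √((2 + 2*(-65)) - 7735) = √((2 - 130) - 7735) = √(-128 - 7735) = √(-7863) = I*√7863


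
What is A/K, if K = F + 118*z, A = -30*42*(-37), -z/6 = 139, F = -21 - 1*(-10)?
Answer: -46620/98423 ≈ -0.47367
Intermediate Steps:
F = -11 (F = -21 + 10 = -11)
z = -834 (z = -6*139 = -834)
A = 46620 (A = -1260*(-37) = 46620)
K = -98423 (K = -11 + 118*(-834) = -11 - 98412 = -98423)
A/K = 46620/(-98423) = 46620*(-1/98423) = -46620/98423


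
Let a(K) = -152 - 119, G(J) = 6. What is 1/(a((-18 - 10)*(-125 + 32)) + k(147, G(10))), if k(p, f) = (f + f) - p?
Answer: -1/406 ≈ -0.0024631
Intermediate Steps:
k(p, f) = -p + 2*f (k(p, f) = 2*f - p = -p + 2*f)
a(K) = -271
1/(a((-18 - 10)*(-125 + 32)) + k(147, G(10))) = 1/(-271 + (-1*147 + 2*6)) = 1/(-271 + (-147 + 12)) = 1/(-271 - 135) = 1/(-406) = -1/406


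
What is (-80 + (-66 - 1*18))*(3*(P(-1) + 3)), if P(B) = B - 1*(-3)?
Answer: -2460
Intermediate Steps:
P(B) = 3 + B (P(B) = B + 3 = 3 + B)
(-80 + (-66 - 1*18))*(3*(P(-1) + 3)) = (-80 + (-66 - 1*18))*(3*((3 - 1) + 3)) = (-80 + (-66 - 18))*(3*(2 + 3)) = (-80 - 84)*(3*5) = -164*15 = -2460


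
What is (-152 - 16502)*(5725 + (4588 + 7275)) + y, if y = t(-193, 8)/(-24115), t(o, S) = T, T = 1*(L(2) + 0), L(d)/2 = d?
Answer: -7063537961484/24115 ≈ -2.9291e+8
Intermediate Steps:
L(d) = 2*d
T = 4 (T = 1*(2*2 + 0) = 1*(4 + 0) = 1*4 = 4)
t(o, S) = 4
y = -4/24115 (y = 4/(-24115) = 4*(-1/24115) = -4/24115 ≈ -0.00016587)
(-152 - 16502)*(5725 + (4588 + 7275)) + y = (-152 - 16502)*(5725 + (4588 + 7275)) - 4/24115 = -16654*(5725 + 11863) - 4/24115 = -16654*17588 - 4/24115 = -292910552 - 4/24115 = -7063537961484/24115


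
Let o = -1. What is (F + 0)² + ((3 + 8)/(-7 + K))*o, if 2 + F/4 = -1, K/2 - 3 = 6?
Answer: 143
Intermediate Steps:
K = 18 (K = 6 + 2*6 = 6 + 12 = 18)
F = -12 (F = -8 + 4*(-1) = -8 - 4 = -12)
(F + 0)² + ((3 + 8)/(-7 + K))*o = (-12 + 0)² + ((3 + 8)/(-7 + 18))*(-1) = (-12)² + (11/11)*(-1) = 144 + (11*(1/11))*(-1) = 144 + 1*(-1) = 144 - 1 = 143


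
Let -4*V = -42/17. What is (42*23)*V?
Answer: 10143/17 ≈ 596.65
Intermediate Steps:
V = 21/34 (V = -(-21)/(2*17) = -¼*(-42/17) = 21/34 ≈ 0.61765)
(42*23)*V = (42*23)*(21/34) = 966*(21/34) = 10143/17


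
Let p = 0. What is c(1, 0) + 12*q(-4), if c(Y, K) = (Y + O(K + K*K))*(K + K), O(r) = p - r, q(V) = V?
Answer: -48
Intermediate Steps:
O(r) = -r (O(r) = 0 - r = -r)
c(Y, K) = 2*K*(Y - K - K**2) (c(Y, K) = (Y - (K + K*K))*(K + K) = (Y - (K + K**2))*(2*K) = (Y + (-K - K**2))*(2*K) = (Y - K - K**2)*(2*K) = 2*K*(Y - K - K**2))
c(1, 0) + 12*q(-4) = 2*0*(1 - 1*0 - 1*0**2) + 12*(-4) = 2*0*(1 + 0 - 1*0) - 48 = 2*0*(1 + 0 + 0) - 48 = 2*0*1 - 48 = 0 - 48 = -48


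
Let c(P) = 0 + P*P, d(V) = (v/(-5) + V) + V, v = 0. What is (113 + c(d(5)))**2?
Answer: 45369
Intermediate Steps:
d(V) = 2*V (d(V) = (0/(-5) + V) + V = (0*(-1/5) + V) + V = (0 + V) + V = V + V = 2*V)
c(P) = P**2 (c(P) = 0 + P**2 = P**2)
(113 + c(d(5)))**2 = (113 + (2*5)**2)**2 = (113 + 10**2)**2 = (113 + 100)**2 = 213**2 = 45369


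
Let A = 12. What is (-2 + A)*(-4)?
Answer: -40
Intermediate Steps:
(-2 + A)*(-4) = (-2 + 12)*(-4) = 10*(-4) = -40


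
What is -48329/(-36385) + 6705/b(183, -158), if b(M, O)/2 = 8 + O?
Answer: -3059503/145540 ≈ -21.022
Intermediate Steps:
b(M, O) = 16 + 2*O (b(M, O) = 2*(8 + O) = 16 + 2*O)
-48329/(-36385) + 6705/b(183, -158) = -48329/(-36385) + 6705/(16 + 2*(-158)) = -48329*(-1/36385) + 6705/(16 - 316) = 48329/36385 + 6705/(-300) = 48329/36385 + 6705*(-1/300) = 48329/36385 - 447/20 = -3059503/145540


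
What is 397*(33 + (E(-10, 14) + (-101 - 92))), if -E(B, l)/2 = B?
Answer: -55580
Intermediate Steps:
E(B, l) = -2*B
397*(33 + (E(-10, 14) + (-101 - 92))) = 397*(33 + (-2*(-10) + (-101 - 92))) = 397*(33 + (20 - 193)) = 397*(33 - 173) = 397*(-140) = -55580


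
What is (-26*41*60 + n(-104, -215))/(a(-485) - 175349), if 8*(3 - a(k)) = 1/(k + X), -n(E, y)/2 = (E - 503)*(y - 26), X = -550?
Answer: 2952101520/1451864879 ≈ 2.0333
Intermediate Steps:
n(E, y) = -2*(-503 + E)*(-26 + y) (n(E, y) = -2*(E - 503)*(y - 26) = -2*(-503 + E)*(-26 + y))
a(k) = 3 - 1/(8*(-550 + k)) (a(k) = 3 - 1/(8*(k - 550)) = 3 - 1/(8*(-550 + k)))
(-26*41*60 + n(-104, -215))/(a(-485) - 175349) = (-26*41*60 + (-26156 + 52*(-104) + 1006*(-215) - 2*(-104)*(-215)))/((-13201 + 24*(-485))/(8*(-550 - 485)) - 175349) = (-1066*60 + (-26156 - 5408 - 216290 - 44720))/((⅛)*(-13201 - 11640)/(-1035) - 175349) = (-63960 - 292574)/((⅛)*(-1/1035)*(-24841) - 175349) = -356534/(24841/8280 - 175349) = -356534/(-1451864879/8280) = -356534*(-8280/1451864879) = 2952101520/1451864879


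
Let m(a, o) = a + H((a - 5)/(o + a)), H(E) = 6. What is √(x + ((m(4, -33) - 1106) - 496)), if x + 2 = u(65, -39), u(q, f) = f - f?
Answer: I*√1594 ≈ 39.925*I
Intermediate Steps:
u(q, f) = 0
x = -2 (x = -2 + 0 = -2)
m(a, o) = 6 + a (m(a, o) = a + 6 = 6 + a)
√(x + ((m(4, -33) - 1106) - 496)) = √(-2 + (((6 + 4) - 1106) - 496)) = √(-2 + ((10 - 1106) - 496)) = √(-2 + (-1096 - 496)) = √(-2 - 1592) = √(-1594) = I*√1594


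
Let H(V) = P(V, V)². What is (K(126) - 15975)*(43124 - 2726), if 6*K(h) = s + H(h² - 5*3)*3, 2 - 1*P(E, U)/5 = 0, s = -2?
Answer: -643351616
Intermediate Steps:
P(E, U) = 10 (P(E, U) = 10 - 5*0 = 10 + 0 = 10)
H(V) = 100 (H(V) = 10² = 100)
K(h) = 149/3 (K(h) = (-2 + 100*3)/6 = (-2 + 300)/6 = (⅙)*298 = 149/3)
(K(126) - 15975)*(43124 - 2726) = (149/3 - 15975)*(43124 - 2726) = -47776/3*40398 = -643351616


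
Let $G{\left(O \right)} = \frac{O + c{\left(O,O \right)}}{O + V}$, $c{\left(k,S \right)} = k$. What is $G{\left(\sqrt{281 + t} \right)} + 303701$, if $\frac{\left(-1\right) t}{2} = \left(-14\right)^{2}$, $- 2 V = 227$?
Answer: $\frac{15784252961}{51973} - \frac{908 i \sqrt{111}}{51973} \approx 3.037 \cdot 10^{5} - 0.18406 i$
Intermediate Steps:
$V = - \frac{227}{2}$ ($V = \left(- \frac{1}{2}\right) 227 = - \frac{227}{2} \approx -113.5$)
$t = -392$ ($t = - 2 \left(-14\right)^{2} = \left(-2\right) 196 = -392$)
$G{\left(O \right)} = \frac{2 O}{- \frac{227}{2} + O}$ ($G{\left(O \right)} = \frac{O + O}{O - \frac{227}{2}} = \frac{2 O}{- \frac{227}{2} + O}$)
$G{\left(\sqrt{281 + t} \right)} + 303701 = \frac{4 \sqrt{281 - 392}}{-227 + 2 \sqrt{281 - 392}} + 303701 = \frac{4 \sqrt{-111}}{-227 + 2 \sqrt{-111}} + 303701 = \frac{4 i \sqrt{111}}{-227 + 2 i \sqrt{111}} + 303701 = 303701 + \frac{4 i \sqrt{111}}{-227 + 2 i \sqrt{111}}$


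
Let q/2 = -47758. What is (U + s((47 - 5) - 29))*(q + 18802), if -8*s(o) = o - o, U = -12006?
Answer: 921028284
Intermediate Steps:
q = -95516 (q = 2*(-47758) = -95516)
s(o) = 0 (s(o) = -(o - o)/8 = -⅛*0 = 0)
(U + s((47 - 5) - 29))*(q + 18802) = (-12006 + 0)*(-95516 + 18802) = -12006*(-76714) = 921028284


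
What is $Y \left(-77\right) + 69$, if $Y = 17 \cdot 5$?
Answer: $-6476$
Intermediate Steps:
$Y = 85$
$Y \left(-77\right) + 69 = 85 \left(-77\right) + 69 = -6545 + 69 = -6476$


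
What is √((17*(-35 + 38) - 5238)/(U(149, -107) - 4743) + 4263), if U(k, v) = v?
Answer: √4012062978/970 ≈ 65.300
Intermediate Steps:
√((17*(-35 + 38) - 5238)/(U(149, -107) - 4743) + 4263) = √((17*(-35 + 38) - 5238)/(-107 - 4743) + 4263) = √((17*3 - 5238)/(-4850) + 4263) = √((51 - 5238)*(-1/4850) + 4263) = √(-5187*(-1/4850) + 4263) = √(5187/4850 + 4263) = √(20680737/4850) = √4012062978/970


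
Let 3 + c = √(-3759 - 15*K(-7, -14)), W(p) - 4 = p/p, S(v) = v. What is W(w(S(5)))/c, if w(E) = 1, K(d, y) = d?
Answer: -5/1221 - 5*I*√406/1221 ≈ -0.004095 - 0.082512*I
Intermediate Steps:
W(p) = 5 (W(p) = 4 + p/p = 4 + 1 = 5)
c = -3 + 3*I*√406 (c = -3 + √(-3759 - 15*(-7)) = -3 + √(-3759 + 105) = -3 + √(-3654) = -3 + 3*I*√406 ≈ -3.0 + 60.448*I)
W(w(S(5)))/c = 5/(-3 + 3*I*√406)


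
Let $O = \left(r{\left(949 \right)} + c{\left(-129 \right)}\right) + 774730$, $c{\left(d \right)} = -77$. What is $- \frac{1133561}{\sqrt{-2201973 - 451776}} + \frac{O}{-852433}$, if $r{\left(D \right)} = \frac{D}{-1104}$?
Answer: $- \frac{855215963}{941086032} + \frac{1133561 i \sqrt{294861}}{884583} \approx -0.90875 + 695.85 i$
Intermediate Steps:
$r{\left(D \right)} = - \frac{D}{1104}$ ($r{\left(D \right)} = D \left(- \frac{1}{1104}\right) = - \frac{D}{1104}$)
$O = \frac{855215963}{1104}$ ($O = \left(\left(- \frac{1}{1104}\right) 949 - 77\right) + 774730 = \left(- \frac{949}{1104} - 77\right) + 774730 = - \frac{85957}{1104} + 774730 = \frac{855215963}{1104} \approx 7.7465 \cdot 10^{5}$)
$- \frac{1133561}{\sqrt{-2201973 - 451776}} + \frac{O}{-852433} = - \frac{1133561}{\sqrt{-2201973 - 451776}} + \frac{855215963}{1104 \left(-852433\right)} = - \frac{1133561}{\sqrt{-2653749}} + \frac{855215963}{1104} \left(- \frac{1}{852433}\right) = - \frac{1133561}{3 i \sqrt{294861}} - \frac{855215963}{941086032} = - 1133561 \left(- \frac{i \sqrt{294861}}{884583}\right) - \frac{855215963}{941086032} = \frac{1133561 i \sqrt{294861}}{884583} - \frac{855215963}{941086032} = - \frac{855215963}{941086032} + \frac{1133561 i \sqrt{294861}}{884583}$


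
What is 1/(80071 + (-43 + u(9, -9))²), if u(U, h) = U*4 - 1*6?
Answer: 1/80240 ≈ 1.2463e-5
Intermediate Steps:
u(U, h) = -6 + 4*U (u(U, h) = 4*U - 6 = -6 + 4*U)
1/(80071 + (-43 + u(9, -9))²) = 1/(80071 + (-43 + (-6 + 4*9))²) = 1/(80071 + (-43 + (-6 + 36))²) = 1/(80071 + (-43 + 30)²) = 1/(80071 + (-13)²) = 1/(80071 + 169) = 1/80240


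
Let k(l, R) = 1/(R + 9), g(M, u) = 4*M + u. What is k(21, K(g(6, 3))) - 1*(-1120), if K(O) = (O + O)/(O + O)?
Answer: 11201/10 ≈ 1120.1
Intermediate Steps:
g(M, u) = u + 4*M
K(O) = 1 (K(O) = (2*O)/((2*O)) = (2*O)*(1/(2*O)) = 1)
k(l, R) = 1/(9 + R)
k(21, K(g(6, 3))) - 1*(-1120) = 1/(9 + 1) - 1*(-1120) = 1/10 + 1120 = ⅒ + 1120 = 11201/10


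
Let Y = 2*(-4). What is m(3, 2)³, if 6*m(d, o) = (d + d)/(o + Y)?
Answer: -1/216 ≈ -0.0046296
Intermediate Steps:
Y = -8
m(d, o) = d/(3*(-8 + o)) (m(d, o) = ((d + d)/(o - 8))/6 = ((2*d)/(-8 + o))/6 = (2*d/(-8 + o))/6 = d/(3*(-8 + o)))
m(3, 2)³ = ((⅓)*3/(-8 + 2))³ = ((⅓)*3/(-6))³ = ((⅓)*3*(-⅙))³ = (-⅙)³ = -1/216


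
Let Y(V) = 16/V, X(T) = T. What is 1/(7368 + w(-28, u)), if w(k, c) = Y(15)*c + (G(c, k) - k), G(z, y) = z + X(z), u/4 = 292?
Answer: 15/164668 ≈ 9.1092e-5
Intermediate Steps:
u = 1168 (u = 4*292 = 1168)
G(z, y) = 2*z (G(z, y) = z + z = 2*z)
w(k, c) = -k + 46*c/15 (w(k, c) = (16/15)*c + (2*c - k) = (16*(1/15))*c + (-k + 2*c) = 16*c/15 + (-k + 2*c) = -k + 46*c/15)
1/(7368 + w(-28, u)) = 1/(7368 + (-1*(-28) + (46/15)*1168)) = 1/(7368 + (28 + 53728/15)) = 1/(7368 + 54148/15) = 1/(164668/15) = 15/164668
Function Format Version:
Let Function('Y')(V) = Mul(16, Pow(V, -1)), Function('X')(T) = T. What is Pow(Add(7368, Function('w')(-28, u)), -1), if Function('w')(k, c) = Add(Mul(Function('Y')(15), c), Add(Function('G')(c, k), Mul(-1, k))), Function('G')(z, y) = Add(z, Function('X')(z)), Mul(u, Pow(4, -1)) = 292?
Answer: Rational(15, 164668) ≈ 9.1092e-5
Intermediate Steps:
u = 1168 (u = Mul(4, 292) = 1168)
Function('G')(z, y) = Mul(2, z) (Function('G')(z, y) = Add(z, z) = Mul(2, z))
Function('w')(k, c) = Add(Mul(-1, k), Mul(Rational(46, 15), c)) (Function('w')(k, c) = Add(Mul(Mul(16, Pow(15, -1)), c), Add(Mul(2, c), Mul(-1, k))) = Add(Mul(Mul(16, Rational(1, 15)), c), Add(Mul(-1, k), Mul(2, c))) = Add(Mul(Rational(16, 15), c), Add(Mul(-1, k), Mul(2, c))) = Add(Mul(-1, k), Mul(Rational(46, 15), c)))
Pow(Add(7368, Function('w')(-28, u)), -1) = Pow(Add(7368, Add(Mul(-1, -28), Mul(Rational(46, 15), 1168))), -1) = Pow(Add(7368, Add(28, Rational(53728, 15))), -1) = Pow(Add(7368, Rational(54148, 15)), -1) = Pow(Rational(164668, 15), -1) = Rational(15, 164668)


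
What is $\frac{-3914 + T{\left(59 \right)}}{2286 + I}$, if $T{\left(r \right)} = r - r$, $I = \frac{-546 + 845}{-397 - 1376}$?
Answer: $- \frac{6939522}{4052779} \approx -1.7123$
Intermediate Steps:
$I = - \frac{299}{1773}$ ($I = \frac{299}{-1773} = 299 \left(- \frac{1}{1773}\right) = - \frac{299}{1773} \approx -0.16864$)
$T{\left(r \right)} = 0$
$\frac{-3914 + T{\left(59 \right)}}{2286 + I} = \frac{-3914 + 0}{2286 - \frac{299}{1773}} = - \frac{3914}{\frac{4052779}{1773}} = \left(-3914\right) \frac{1773}{4052779} = - \frac{6939522}{4052779}$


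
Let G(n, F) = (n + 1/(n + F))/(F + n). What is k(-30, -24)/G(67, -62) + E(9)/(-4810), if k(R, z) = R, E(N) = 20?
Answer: -60237/26936 ≈ -2.2363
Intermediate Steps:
G(n, F) = (n + 1/(F + n))/(F + n)
k(-30, -24)/G(67, -62) + E(9)/(-4810) = -30*(-62 + 67)²/(1 + 67² - 62*67) + 20/(-4810) = -30*25/(1 + 4489 - 4154) + 20*(-1/4810) = -30/((1/25)*336) - 2/481 = -30/336/25 - 2/481 = -30*25/336 - 2/481 = -125/56 - 2/481 = -60237/26936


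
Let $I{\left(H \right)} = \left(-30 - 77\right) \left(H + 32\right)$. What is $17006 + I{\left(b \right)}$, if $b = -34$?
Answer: $17220$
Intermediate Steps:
$I{\left(H \right)} = -3424 - 107 H$ ($I{\left(H \right)} = - 107 \left(32 + H\right) = -3424 - 107 H$)
$17006 + I{\left(b \right)} = 17006 - -214 = 17006 + \left(-3424 + 3638\right) = 17006 + 214 = 17220$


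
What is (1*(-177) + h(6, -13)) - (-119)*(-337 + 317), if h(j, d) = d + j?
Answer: -2564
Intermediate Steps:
(1*(-177) + h(6, -13)) - (-119)*(-337 + 317) = (1*(-177) + (-13 + 6)) - (-119)*(-337 + 317) = (-177 - 7) - (-119)*(-20) = -184 - 1*2380 = -184 - 2380 = -2564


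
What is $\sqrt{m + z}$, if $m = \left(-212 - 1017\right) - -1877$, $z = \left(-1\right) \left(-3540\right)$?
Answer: $2 \sqrt{1047} \approx 64.715$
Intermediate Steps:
$z = 3540$
$m = 648$ ($m = -1229 + 1877 = 648$)
$\sqrt{m + z} = \sqrt{648 + 3540} = \sqrt{4188} = 2 \sqrt{1047}$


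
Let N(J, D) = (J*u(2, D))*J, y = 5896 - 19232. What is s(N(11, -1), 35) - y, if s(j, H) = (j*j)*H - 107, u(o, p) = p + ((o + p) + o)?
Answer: 2062969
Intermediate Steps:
u(o, p) = 2*o + 2*p (u(o, p) = p + (p + 2*o) = 2*o + 2*p)
y = -13336
N(J, D) = J²*(4 + 2*D) (N(J, D) = (J*(2*2 + 2*D))*J = (J*(4 + 2*D))*J = J²*(4 + 2*D))
s(j, H) = -107 + H*j² (s(j, H) = j²*H - 107 = H*j² - 107 = -107 + H*j²)
s(N(11, -1), 35) - y = (-107 + 35*(2*11²*(2 - 1))²) - 1*(-13336) = (-107 + 35*(2*121*1)²) + 13336 = (-107 + 35*242²) + 13336 = (-107 + 35*58564) + 13336 = (-107 + 2049740) + 13336 = 2049633 + 13336 = 2062969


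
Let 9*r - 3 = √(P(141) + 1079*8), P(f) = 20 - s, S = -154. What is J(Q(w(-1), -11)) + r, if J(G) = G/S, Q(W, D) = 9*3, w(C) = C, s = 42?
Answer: 73/462 + √8610/9 ≈ 10.468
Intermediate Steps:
Q(W, D) = 27
P(f) = -22 (P(f) = 20 - 1*42 = 20 - 42 = -22)
r = ⅓ + √8610/9 (r = ⅓ + √(-22 + 1079*8)/9 = ⅓ + √(-22 + 8632)/9 = ⅓ + √8610/9 ≈ 10.643)
J(G) = -G/154 (J(G) = G/(-154) = G*(-1/154) = -G/154)
J(Q(w(-1), -11)) + r = -1/154*27 + (⅓ + √8610/9) = -27/154 + (⅓ + √8610/9) = 73/462 + √8610/9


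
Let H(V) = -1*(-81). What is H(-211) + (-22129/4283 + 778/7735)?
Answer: 2515613764/33129005 ≈ 75.934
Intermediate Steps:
H(V) = 81
H(-211) + (-22129/4283 + 778/7735) = 81 + (-22129/4283 + 778/7735) = 81 - 167835641/33129005 = 2515613764/33129005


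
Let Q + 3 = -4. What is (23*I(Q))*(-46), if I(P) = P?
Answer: 7406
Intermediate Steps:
Q = -7 (Q = -3 - 4 = -7)
(23*I(Q))*(-46) = (23*(-7))*(-46) = -161*(-46) = 7406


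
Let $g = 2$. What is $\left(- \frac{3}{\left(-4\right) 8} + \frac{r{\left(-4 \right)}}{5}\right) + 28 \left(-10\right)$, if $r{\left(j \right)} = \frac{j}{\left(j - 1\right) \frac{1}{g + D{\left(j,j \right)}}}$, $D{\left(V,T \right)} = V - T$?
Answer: $- \frac{223669}{800} \approx -279.59$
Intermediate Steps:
$r{\left(j \right)} = \frac{j}{- \frac{1}{2} + \frac{j}{2}}$ ($r{\left(j \right)} = \frac{j}{\left(j - 1\right) \frac{1}{2 + \left(j - j\right)}} = \frac{j}{\left(-1 + j\right) \frac{1}{2 + 0}} = \frac{j}{\left(-1 + j\right) \frac{1}{2}} = \frac{j}{- \frac{1}{2} + \frac{j}{2}}$)
$\left(- \frac{3}{\left(-4\right) 8} + \frac{r{\left(-4 \right)}}{5}\right) + 28 \left(-10\right) = \left(- \frac{3}{\left(-4\right) 8} + \frac{2 \left(-4\right) \frac{1}{-1 - 4}}{5}\right) + 28 \left(-10\right) = \left(- \frac{3}{-32} + 2 \left(-4\right) \frac{1}{-5} \cdot \frac{1}{5}\right) - 280 = \left(\left(-3\right) \left(- \frac{1}{32}\right) + 2 \left(-4\right) \left(- \frac{1}{5}\right) \frac{1}{5}\right) - 280 = \left(\frac{3}{32} + \frac{8}{5} \cdot \frac{1}{5}\right) - 280 = \left(\frac{3}{32} + \frac{8}{25}\right) - 280 = \frac{331}{800} - 280 = - \frac{223669}{800}$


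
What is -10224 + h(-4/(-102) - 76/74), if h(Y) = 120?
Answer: -10104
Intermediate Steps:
-10224 + h(-4/(-102) - 76/74) = -10224 + 120 = -10104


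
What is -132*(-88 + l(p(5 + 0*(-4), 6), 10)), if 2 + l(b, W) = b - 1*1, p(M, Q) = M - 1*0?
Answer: 11352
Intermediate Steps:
p(M, Q) = M (p(M, Q) = M + 0 = M)
l(b, W) = -3 + b (l(b, W) = -2 + (b - 1*1) = -2 + (b - 1) = -2 + (-1 + b) = -3 + b)
-132*(-88 + l(p(5 + 0*(-4), 6), 10)) = -132*(-88 + (-3 + (5 + 0*(-4)))) = -132*(-88 + (-3 + (5 + 0))) = -132*(-88 + (-3 + 5)) = -132*(-88 + 2) = -132*(-86) = 11352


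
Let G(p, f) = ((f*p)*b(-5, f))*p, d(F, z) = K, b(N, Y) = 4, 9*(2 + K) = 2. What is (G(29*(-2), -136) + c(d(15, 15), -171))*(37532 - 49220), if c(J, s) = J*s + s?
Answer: 21387672504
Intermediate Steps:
K = -16/9 (K = -2 + (1/9)*2 = -2 + 2/9 = -16/9 ≈ -1.7778)
d(F, z) = -16/9
c(J, s) = s + J*s
G(p, f) = 4*f*p**2 (G(p, f) = ((f*p)*4)*p = (4*f*p)*p = 4*f*p**2)
(G(29*(-2), -136) + c(d(15, 15), -171))*(37532 - 49220) = (4*(-136)*(29*(-2))**2 - 171*(1 - 16/9))*(37532 - 49220) = (4*(-136)*(-58)**2 - 171*(-7/9))*(-11688) = (4*(-136)*3364 + 133)*(-11688) = (-1830016 + 133)*(-11688) = -1829883*(-11688) = 21387672504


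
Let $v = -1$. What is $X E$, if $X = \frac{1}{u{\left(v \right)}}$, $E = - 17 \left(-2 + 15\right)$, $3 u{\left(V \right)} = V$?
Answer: $663$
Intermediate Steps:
$u{\left(V \right)} = \frac{V}{3}$
$E = -221$ ($E = \left(-17\right) 13 = -221$)
$X = -3$ ($X = \frac{1}{\frac{1}{3} \left(-1\right)} = \frac{1}{- \frac{1}{3}} = -3$)
$X E = \left(-3\right) \left(-221\right) = 663$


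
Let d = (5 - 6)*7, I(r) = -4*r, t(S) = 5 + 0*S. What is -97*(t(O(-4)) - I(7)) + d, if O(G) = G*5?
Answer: -3208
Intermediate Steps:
O(G) = 5*G
t(S) = 5 (t(S) = 5 + 0 = 5)
d = -7 (d = -1*7 = -7)
-97*(t(O(-4)) - I(7)) + d = -97*(5 - (-4)*7) - 7 = -97*(5 - 1*(-28)) - 7 = -97*(5 + 28) - 7 = -97*33 - 7 = -3201 - 7 = -3208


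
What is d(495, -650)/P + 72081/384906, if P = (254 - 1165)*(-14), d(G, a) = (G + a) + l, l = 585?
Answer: 180805109/818181854 ≈ 0.22098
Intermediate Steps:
d(G, a) = 585 + G + a (d(G, a) = (G + a) + 585 = 585 + G + a)
P = 12754 (P = -911*(-14) = 12754)
d(495, -650)/P + 72081/384906 = (585 + 495 - 650)/12754 + 72081/384906 = 430*(1/12754) + 72081*(1/384906) = 215/6377 + 24027/128302 = 180805109/818181854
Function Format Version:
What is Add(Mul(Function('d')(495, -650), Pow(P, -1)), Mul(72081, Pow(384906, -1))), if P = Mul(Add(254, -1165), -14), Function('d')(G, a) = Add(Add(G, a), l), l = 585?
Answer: Rational(180805109, 818181854) ≈ 0.22098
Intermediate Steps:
Function('d')(G, a) = Add(585, G, a) (Function('d')(G, a) = Add(Add(G, a), 585) = Add(585, G, a))
P = 12754 (P = Mul(-911, -14) = 12754)
Add(Mul(Function('d')(495, -650), Pow(P, -1)), Mul(72081, Pow(384906, -1))) = Add(Mul(Add(585, 495, -650), Pow(12754, -1)), Mul(72081, Pow(384906, -1))) = Add(Mul(430, Rational(1, 12754)), Mul(72081, Rational(1, 384906))) = Add(Rational(215, 6377), Rational(24027, 128302)) = Rational(180805109, 818181854)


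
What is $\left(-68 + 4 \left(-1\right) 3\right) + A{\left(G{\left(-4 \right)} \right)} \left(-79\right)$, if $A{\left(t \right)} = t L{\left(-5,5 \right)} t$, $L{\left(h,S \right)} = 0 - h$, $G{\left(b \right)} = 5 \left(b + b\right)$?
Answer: $-632080$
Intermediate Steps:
$G{\left(b \right)} = 10 b$ ($G{\left(b \right)} = 5 \cdot 2 b = 10 b$)
$L{\left(h,S \right)} = - h$
$A{\left(t \right)} = 5 t^{2}$ ($A{\left(t \right)} = t \left(\left(-1\right) \left(-5\right)\right) t = t 5 t = 5 t t = 5 t^{2}$)
$\left(-68 + 4 \left(-1\right) 3\right) + A{\left(G{\left(-4 \right)} \right)} \left(-79\right) = \left(-68 + 4 \left(-1\right) 3\right) + 5 \left(10 \left(-4\right)\right)^{2} \left(-79\right) = \left(-68 - 12\right) + 5 \left(-40\right)^{2} \left(-79\right) = \left(-68 - 12\right) + 5 \cdot 1600 \left(-79\right) = -80 + 8000 \left(-79\right) = -80 - 632000 = -632080$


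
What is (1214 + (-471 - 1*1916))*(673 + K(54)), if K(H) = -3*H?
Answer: -599403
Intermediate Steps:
(1214 + (-471 - 1*1916))*(673 + K(54)) = (1214 + (-471 - 1*1916))*(673 - 3*54) = (1214 + (-471 - 1916))*(673 - 162) = (1214 - 2387)*511 = -1173*511 = -599403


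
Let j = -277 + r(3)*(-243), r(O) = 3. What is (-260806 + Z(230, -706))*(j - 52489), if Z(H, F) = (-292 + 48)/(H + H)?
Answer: 320892442949/23 ≈ 1.3952e+10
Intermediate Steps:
Z(H, F) = -122/H (Z(H, F) = -244*1/(2*H) = -122/H)
j = -1006 (j = -277 + 3*(-243) = -277 - 729 = -1006)
(-260806 + Z(230, -706))*(j - 52489) = (-260806 - 122/230)*(-1006 - 52489) = (-260806 - 122*1/230)*(-53495) = (-260806 - 61/115)*(-53495) = -29992751/115*(-53495) = 320892442949/23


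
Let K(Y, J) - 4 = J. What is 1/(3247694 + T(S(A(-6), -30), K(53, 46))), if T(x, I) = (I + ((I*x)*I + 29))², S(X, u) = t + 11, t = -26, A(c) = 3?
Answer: 1/1403578935 ≈ 7.1246e-10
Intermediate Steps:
S(X, u) = -15 (S(X, u) = -26 + 11 = -15)
K(Y, J) = 4 + J
T(x, I) = (29 + I + x*I²)² (T(x, I) = (I + (x*I² + 29))² = (I + (29 + x*I²))² = (29 + I + x*I²)²)
1/(3247694 + T(S(A(-6), -30), K(53, 46))) = 1/(3247694 + (29 + (4 + 46) - 15*(4 + 46)²)²) = 1/(3247694 + (29 + 50 - 15*50²)²) = 1/(3247694 + (29 + 50 - 15*2500)²) = 1/(3247694 + (29 + 50 - 37500)²) = 1/(3247694 + (-37421)²) = 1/(3247694 + 1400331241) = 1/1403578935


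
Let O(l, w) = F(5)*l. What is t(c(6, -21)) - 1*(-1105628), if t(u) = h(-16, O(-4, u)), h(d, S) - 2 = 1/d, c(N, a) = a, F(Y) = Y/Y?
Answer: 17690079/16 ≈ 1.1056e+6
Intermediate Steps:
F(Y) = 1
O(l, w) = l (O(l, w) = 1*l = l)
h(d, S) = 2 + 1/d
t(u) = 31/16 (t(u) = 2 + 1/(-16) = 2 - 1/16 = 31/16)
t(c(6, -21)) - 1*(-1105628) = 31/16 - 1*(-1105628) = 31/16 + 1105628 = 17690079/16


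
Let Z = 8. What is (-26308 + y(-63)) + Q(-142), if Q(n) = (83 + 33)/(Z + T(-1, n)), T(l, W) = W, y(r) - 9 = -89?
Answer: -1768054/67 ≈ -26389.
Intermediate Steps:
y(r) = -80 (y(r) = 9 - 89 = -80)
Q(n) = 116/(8 + n) (Q(n) = (83 + 33)/(8 + n) = 116/(8 + n))
(-26308 + y(-63)) + Q(-142) = (-26308 - 80) + 116/(8 - 142) = -26388 + 116/(-134) = -26388 + 116*(-1/134) = -26388 - 58/67 = -1768054/67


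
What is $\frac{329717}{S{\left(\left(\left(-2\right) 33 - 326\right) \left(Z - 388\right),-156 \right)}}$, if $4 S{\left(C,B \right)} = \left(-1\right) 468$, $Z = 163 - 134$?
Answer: $- \frac{329717}{117} \approx -2818.1$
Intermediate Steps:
$Z = 29$
$S{\left(C,B \right)} = -117$ ($S{\left(C,B \right)} = \frac{\left(-1\right) 468}{4} = \frac{1}{4} \left(-468\right) = -117$)
$\frac{329717}{S{\left(\left(\left(-2\right) 33 - 326\right) \left(Z - 388\right),-156 \right)}} = \frac{329717}{-117} = 329717 \left(- \frac{1}{117}\right) = - \frac{329717}{117}$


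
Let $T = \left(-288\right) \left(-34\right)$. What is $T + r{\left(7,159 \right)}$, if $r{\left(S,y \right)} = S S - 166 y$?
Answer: $-16553$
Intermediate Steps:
$r{\left(S,y \right)} = S^{2} - 166 y$
$T = 9792$
$T + r{\left(7,159 \right)} = 9792 + \left(7^{2} - 26394\right) = 9792 + \left(49 - 26394\right) = 9792 - 26345 = -16553$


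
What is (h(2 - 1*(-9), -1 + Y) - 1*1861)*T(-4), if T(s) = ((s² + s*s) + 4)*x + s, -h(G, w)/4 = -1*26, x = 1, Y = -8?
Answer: -56224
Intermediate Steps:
h(G, w) = 104 (h(G, w) = -(-4)*26 = -4*(-26) = 104)
T(s) = 4 + s + 2*s² (T(s) = ((s² + s*s) + 4)*1 + s = ((s² + s²) + 4)*1 + s = (2*s² + 4)*1 + s = (4 + 2*s²)*1 + s = (4 + 2*s²) + s = 4 + s + 2*s²)
(h(2 - 1*(-9), -1 + Y) - 1*1861)*T(-4) = (104 - 1*1861)*(4 - 4 + 2*(-4)²) = (104 - 1861)*(4 - 4 + 2*16) = -1757*(4 - 4 + 32) = -1757*32 = -56224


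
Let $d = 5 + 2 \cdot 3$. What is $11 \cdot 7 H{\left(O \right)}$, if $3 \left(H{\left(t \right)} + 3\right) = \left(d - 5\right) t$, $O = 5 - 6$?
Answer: $-385$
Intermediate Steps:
$d = 11$ ($d = 5 + 6 = 11$)
$O = -1$ ($O = 5 - 6 = -1$)
$H{\left(t \right)} = -3 + 2 t$ ($H{\left(t \right)} = -3 + \frac{\left(11 - 5\right) t}{3} = -3 + \frac{6 t}{3} = -3 + 2 t$)
$11 \cdot 7 H{\left(O \right)} = 11 \cdot 7 \left(-3 + 2 \left(-1\right)\right) = 77 \left(-3 - 2\right) = 77 \left(-5\right) = -385$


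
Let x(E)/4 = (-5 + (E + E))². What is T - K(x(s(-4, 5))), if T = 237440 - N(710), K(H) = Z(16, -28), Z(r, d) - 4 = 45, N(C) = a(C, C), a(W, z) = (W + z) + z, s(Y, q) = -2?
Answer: 235261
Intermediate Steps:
x(E) = 4*(-5 + 2*E)² (x(E) = 4*(-5 + (E + E))² = 4*(-5 + 2*E)²)
a(W, z) = W + 2*z
N(C) = 3*C (N(C) = C + 2*C = 3*C)
Z(r, d) = 49 (Z(r, d) = 4 + 45 = 49)
K(H) = 49
T = 235310 (T = 237440 - 3*710 = 237440 - 1*2130 = 237440 - 2130 = 235310)
T - K(x(s(-4, 5))) = 235310 - 1*49 = 235310 - 49 = 235261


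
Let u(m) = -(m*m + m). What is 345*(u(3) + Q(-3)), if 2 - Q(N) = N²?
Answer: -6555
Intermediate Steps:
Q(N) = 2 - N²
u(m) = -m - m² (u(m) = -(m² + m) = -(m + m²) = -m - m²)
345*(u(3) + Q(-3)) = 345*(-1*3*(1 + 3) + (2 - 1*(-3)²)) = 345*(-1*3*4 + (2 - 1*9)) = 345*(-12 + (2 - 9)) = 345*(-12 - 7) = 345*(-19) = -6555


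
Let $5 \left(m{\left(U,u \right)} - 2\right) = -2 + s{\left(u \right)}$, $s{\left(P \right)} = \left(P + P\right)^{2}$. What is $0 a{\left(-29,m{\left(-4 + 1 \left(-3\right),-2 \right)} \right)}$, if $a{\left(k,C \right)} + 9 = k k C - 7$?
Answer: $0$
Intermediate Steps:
$s{\left(P \right)} = 4 P^{2}$ ($s{\left(P \right)} = \left(2 P\right)^{2} = 4 P^{2}$)
$m{\left(U,u \right)} = \frac{8}{5} + \frac{4 u^{2}}{5}$ ($m{\left(U,u \right)} = 2 + \frac{-2 + 4 u^{2}}{5} = 2 + \left(- \frac{2}{5} + \frac{4 u^{2}}{5}\right) = \frac{8}{5} + \frac{4 u^{2}}{5}$)
$a{\left(k,C \right)} = -16 + C k^{2}$ ($a{\left(k,C \right)} = -9 + \left(k k C - 7\right) = -9 + \left(k^{2} C - 7\right) = -9 + \left(C k^{2} - 7\right) = -9 + \left(-7 + C k^{2}\right) = -16 + C k^{2}$)
$0 a{\left(-29,m{\left(-4 + 1 \left(-3\right),-2 \right)} \right)} = 0 \left(-16 + \left(\frac{8}{5} + \frac{4 \left(-2\right)^{2}}{5}\right) \left(-29\right)^{2}\right) = 0 \left(-16 + \left(\frac{8}{5} + \frac{4}{5} \cdot 4\right) 841\right) = 0 \left(-16 + \left(\frac{8}{5} + \frac{16}{5}\right) 841\right) = 0 \left(-16 + \frac{24}{5} \cdot 841\right) = 0 \left(-16 + \frac{20184}{5}\right) = 0 \cdot \frac{20104}{5} = 0$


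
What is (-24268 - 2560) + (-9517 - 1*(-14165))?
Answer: -22180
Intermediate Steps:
(-24268 - 2560) + (-9517 - 1*(-14165)) = -26828 + (-9517 + 14165) = -26828 + 4648 = -22180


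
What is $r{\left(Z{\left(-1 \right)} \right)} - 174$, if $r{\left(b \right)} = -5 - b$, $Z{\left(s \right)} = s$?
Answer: $-178$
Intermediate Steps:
$r{\left(Z{\left(-1 \right)} \right)} - 174 = \left(-5 - -1\right) - 174 = \left(-5 + 1\right) - 174 = -4 - 174 = -178$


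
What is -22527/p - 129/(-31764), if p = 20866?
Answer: -118809319/110464604 ≈ -1.0755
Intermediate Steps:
-22527/p - 129/(-31764) = -22527/20866 - 129/(-31764) = -22527*1/20866 - 129*(-1/31764) = -22527/20866 + 43/10588 = -118809319/110464604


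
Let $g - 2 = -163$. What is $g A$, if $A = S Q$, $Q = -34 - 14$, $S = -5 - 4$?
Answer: $-69552$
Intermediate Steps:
$g = -161$ ($g = 2 - 163 = -161$)
$S = -9$ ($S = -5 - 4 = -9$)
$Q = -48$
$A = 432$ ($A = \left(-9\right) \left(-48\right) = 432$)
$g A = \left(-161\right) 432 = -69552$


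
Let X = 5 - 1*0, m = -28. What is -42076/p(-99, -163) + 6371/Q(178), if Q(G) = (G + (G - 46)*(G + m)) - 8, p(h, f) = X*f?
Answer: 169090017/3255110 ≈ 51.946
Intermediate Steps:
X = 5 (X = 5 + 0 = 5)
p(h, f) = 5*f
Q(G) = -8 + G + (-46 + G)*(-28 + G) (Q(G) = (G + (G - 46)*(G - 28)) - 8 = (G + (-46 + G)*(-28 + G)) - 8 = -8 + G + (-46 + G)*(-28 + G))
-42076/p(-99, -163) + 6371/Q(178) = -42076/(5*(-163)) + 6371/(1280 + 178**2 - 73*178) = -42076/(-815) + 6371/(1280 + 31684 - 12994) = -42076*(-1/815) + 6371/19970 = 42076/815 + 6371*(1/19970) = 42076/815 + 6371/19970 = 169090017/3255110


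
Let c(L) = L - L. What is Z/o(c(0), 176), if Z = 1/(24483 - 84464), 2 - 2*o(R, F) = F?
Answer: 1/5218347 ≈ 1.9163e-7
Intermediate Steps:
c(L) = 0
o(R, F) = 1 - F/2
Z = -1/59981 (Z = 1/(-59981) = -1/59981 ≈ -1.6672e-5)
Z/o(c(0), 176) = -1/(59981*(1 - ½*176)) = -1/(59981*(1 - 88)) = -1/59981/(-87) = -1/59981*(-1/87) = 1/5218347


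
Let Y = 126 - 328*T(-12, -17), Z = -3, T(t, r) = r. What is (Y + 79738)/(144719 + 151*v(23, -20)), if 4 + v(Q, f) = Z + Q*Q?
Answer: 85440/223541 ≈ 0.38221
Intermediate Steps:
Y = 5702 (Y = 126 - 328*(-17) = 126 + 5576 = 5702)
v(Q, f) = -7 + Q² (v(Q, f) = -4 + (-3 + Q*Q) = -4 + (-3 + Q²) = -7 + Q²)
(Y + 79738)/(144719 + 151*v(23, -20)) = (5702 + 79738)/(144719 + 151*(-7 + 23²)) = 85440/(144719 + 151*(-7 + 529)) = 85440/(144719 + 151*522) = 85440/(144719 + 78822) = 85440/223541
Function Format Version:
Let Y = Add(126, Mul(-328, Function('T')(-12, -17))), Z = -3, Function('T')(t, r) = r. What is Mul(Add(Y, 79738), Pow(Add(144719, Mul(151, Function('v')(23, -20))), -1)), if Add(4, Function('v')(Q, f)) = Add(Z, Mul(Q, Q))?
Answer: Rational(85440, 223541) ≈ 0.38221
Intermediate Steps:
Y = 5702 (Y = Add(126, Mul(-328, -17)) = Add(126, 5576) = 5702)
Function('v')(Q, f) = Add(-7, Pow(Q, 2)) (Function('v')(Q, f) = Add(-4, Add(-3, Mul(Q, Q))) = Add(-4, Add(-3, Pow(Q, 2))) = Add(-7, Pow(Q, 2)))
Mul(Add(Y, 79738), Pow(Add(144719, Mul(151, Function('v')(23, -20))), -1)) = Mul(Add(5702, 79738), Pow(Add(144719, Mul(151, Add(-7, Pow(23, 2)))), -1)) = Mul(85440, Pow(Add(144719, Mul(151, Add(-7, 529))), -1)) = Mul(85440, Pow(Add(144719, Mul(151, 522)), -1)) = Mul(85440, Pow(Add(144719, 78822), -1)) = Mul(85440, Pow(223541, -1)) = Mul(85440, Rational(1, 223541)) = Rational(85440, 223541)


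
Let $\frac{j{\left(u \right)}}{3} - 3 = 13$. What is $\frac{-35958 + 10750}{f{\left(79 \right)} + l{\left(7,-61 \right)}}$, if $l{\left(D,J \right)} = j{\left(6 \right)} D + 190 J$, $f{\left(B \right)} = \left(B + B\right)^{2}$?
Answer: $- \frac{12604}{6855} \approx -1.8387$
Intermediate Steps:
$j{\left(u \right)} = 48$ ($j{\left(u \right)} = 9 + 3 \cdot 13 = 9 + 39 = 48$)
$f{\left(B \right)} = 4 B^{2}$ ($f{\left(B \right)} = \left(2 B\right)^{2} = 4 B^{2}$)
$l{\left(D,J \right)} = 48 D + 190 J$
$\frac{-35958 + 10750}{f{\left(79 \right)} + l{\left(7,-61 \right)}} = \frac{-35958 + 10750}{4 \cdot 79^{2} + \left(48 \cdot 7 + 190 \left(-61\right)\right)} = - \frac{25208}{4 \cdot 6241 + \left(336 - 11590\right)} = - \frac{25208}{24964 - 11254} = - \frac{25208}{13710} = \left(-25208\right) \frac{1}{13710} = - \frac{12604}{6855}$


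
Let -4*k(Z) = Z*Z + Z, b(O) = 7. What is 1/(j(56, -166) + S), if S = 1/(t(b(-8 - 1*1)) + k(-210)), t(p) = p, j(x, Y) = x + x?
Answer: 21931/2456270 ≈ 0.0089286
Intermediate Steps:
j(x, Y) = 2*x
k(Z) = -Z/4 - Z**2/4 (k(Z) = -(Z*Z + Z)/4 = -(Z**2 + Z)/4 = -(Z + Z**2)/4 = -Z/4 - Z**2/4)
S = -2/21931 (S = 1/(7 - 1/4*(-210)*(1 - 210)) = 1/(7 - 1/4*(-210)*(-209)) = 1/(7 - 21945/2) = 1/(-21931/2) = -2/21931 ≈ -9.1195e-5)
1/(j(56, -166) + S) = 1/(2*56 - 2/21931) = 1/(112 - 2/21931) = 1/(2456270/21931) = 21931/2456270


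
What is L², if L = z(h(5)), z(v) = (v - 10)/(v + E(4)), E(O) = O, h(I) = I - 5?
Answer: 25/4 ≈ 6.2500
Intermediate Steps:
h(I) = -5 + I
z(v) = (-10 + v)/(4 + v) (z(v) = (v - 10)/(v + 4) = (-10 + v)/(4 + v))
L = -5/2 (L = (-10 + (-5 + 5))/(4 + (-5 + 5)) = (-10 + 0)/(4 + 0) = -10/4 = (¼)*(-10) = -5/2 ≈ -2.5000)
L² = (-5/2)² = 25/4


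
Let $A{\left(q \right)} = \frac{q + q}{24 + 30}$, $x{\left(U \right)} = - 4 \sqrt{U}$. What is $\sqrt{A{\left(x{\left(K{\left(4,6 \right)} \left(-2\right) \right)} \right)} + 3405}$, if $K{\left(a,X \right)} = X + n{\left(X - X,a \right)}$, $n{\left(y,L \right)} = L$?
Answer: $\frac{\sqrt{275805 - 24 i \sqrt{5}}}{9} \approx 58.352 - 0.0056771 i$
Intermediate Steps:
$K{\left(a,X \right)} = X + a$
$A{\left(q \right)} = \frac{q}{27}$ ($A{\left(q \right)} = \frac{2 q}{54} = 2 q \frac{1}{54} = \frac{q}{27}$)
$\sqrt{A{\left(x{\left(K{\left(4,6 \right)} \left(-2\right) \right)} \right)} + 3405} = \sqrt{\frac{\left(-4\right) \sqrt{\left(6 + 4\right) \left(-2\right)}}{27} + 3405} = \sqrt{\frac{\left(-4\right) \sqrt{10 \left(-2\right)}}{27} + 3405} = \sqrt{\frac{\left(-4\right) \sqrt{-20}}{27} + 3405} = \sqrt{\frac{\left(-4\right) 2 i \sqrt{5}}{27} + 3405} = \sqrt{\frac{\left(-8\right) i \sqrt{5}}{27} + 3405} = \sqrt{- \frac{8 i \sqrt{5}}{27} + 3405} = \sqrt{3405 - \frac{8 i \sqrt{5}}{27}}$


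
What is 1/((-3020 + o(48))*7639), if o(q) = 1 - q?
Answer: -1/23428813 ≈ -4.2682e-8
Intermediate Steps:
1/((-3020 + o(48))*7639) = 1/((-3020 + (1 - 1*48))*7639) = (1/7639)/(-3020 + (1 - 48)) = (1/7639)/(-3020 - 47) = (1/7639)/(-3067) = -1/3067*1/7639 = -1/23428813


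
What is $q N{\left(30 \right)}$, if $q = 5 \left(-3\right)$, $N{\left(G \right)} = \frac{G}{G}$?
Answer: $-15$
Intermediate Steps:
$N{\left(G \right)} = 1$
$q = -15$
$q N{\left(30 \right)} = \left(-15\right) 1 = -15$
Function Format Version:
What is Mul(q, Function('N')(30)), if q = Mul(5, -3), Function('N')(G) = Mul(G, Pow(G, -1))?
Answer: -15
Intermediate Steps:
Function('N')(G) = 1
q = -15
Mul(q, Function('N')(30)) = Mul(-15, 1) = -15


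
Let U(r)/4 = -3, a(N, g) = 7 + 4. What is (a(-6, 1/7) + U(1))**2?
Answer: 1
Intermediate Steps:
a(N, g) = 11
U(r) = -12 (U(r) = 4*(-3) = -12)
(a(-6, 1/7) + U(1))**2 = (11 - 12)**2 = (-1)**2 = 1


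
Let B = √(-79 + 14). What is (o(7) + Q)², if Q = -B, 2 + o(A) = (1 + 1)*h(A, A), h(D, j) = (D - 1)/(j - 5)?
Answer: (-4 + I*√65)² ≈ -49.0 - 64.498*I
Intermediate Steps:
h(D, j) = (-1 + D)/(-5 + j)
o(A) = -2 + 2*(-1 + A)/(-5 + A) (o(A) = -2 + (1 + 1)*((-1 + A)/(-5 + A)) = -2 + 2*((-1 + A)/(-5 + A)) = -2 + 2*(-1 + A)/(-5 + A))
B = I*√65 (B = √(-65) = I*√65 ≈ 8.0623*I)
Q = -I*√65 ≈ -8.0623*I
(o(7) + Q)² = (8/(-5 + 7) - I*√65)² = (8/2 - I*√65)² = (8*(½) - I*√65)² = (4 - I*√65)²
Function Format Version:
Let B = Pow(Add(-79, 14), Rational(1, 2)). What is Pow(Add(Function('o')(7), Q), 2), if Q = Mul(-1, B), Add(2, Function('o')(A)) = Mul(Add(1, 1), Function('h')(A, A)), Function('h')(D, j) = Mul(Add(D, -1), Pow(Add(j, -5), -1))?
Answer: Pow(Add(-4, Mul(I, Pow(65, Rational(1, 2)))), 2) ≈ Add(-49.000, Mul(-64.498, I))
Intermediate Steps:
Function('h')(D, j) = Mul(Pow(Add(-5, j), -1), Add(-1, D)) (Function('h')(D, j) = Mul(Add(-1, D), Pow(Add(-5, j), -1)) = Mul(Pow(Add(-5, j), -1), Add(-1, D)))
Function('o')(A) = Add(-2, Mul(2, Pow(Add(-5, A), -1), Add(-1, A))) (Function('o')(A) = Add(-2, Mul(Add(1, 1), Mul(Pow(Add(-5, A), -1), Add(-1, A)))) = Add(-2, Mul(2, Mul(Pow(Add(-5, A), -1), Add(-1, A)))) = Add(-2, Mul(2, Pow(Add(-5, A), -1), Add(-1, A))))
B = Mul(I, Pow(65, Rational(1, 2))) (B = Pow(-65, Rational(1, 2)) = Mul(I, Pow(65, Rational(1, 2))) ≈ Mul(8.0623, I))
Q = Mul(-1, I, Pow(65, Rational(1, 2))) (Q = Mul(-1, Mul(I, Pow(65, Rational(1, 2)))) = Mul(-1, I, Pow(65, Rational(1, 2))) ≈ Mul(-8.0623, I))
Pow(Add(Function('o')(7), Q), 2) = Pow(Add(Mul(8, Pow(Add(-5, 7), -1)), Mul(-1, I, Pow(65, Rational(1, 2)))), 2) = Pow(Add(Mul(8, Pow(2, -1)), Mul(-1, I, Pow(65, Rational(1, 2)))), 2) = Pow(Add(Mul(8, Rational(1, 2)), Mul(-1, I, Pow(65, Rational(1, 2)))), 2) = Pow(Add(4, Mul(-1, I, Pow(65, Rational(1, 2)))), 2)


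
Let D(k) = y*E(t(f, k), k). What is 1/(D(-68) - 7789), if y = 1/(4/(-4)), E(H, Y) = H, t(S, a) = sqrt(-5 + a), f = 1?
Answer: I/(sqrt(73) - 7789*I) ≈ -0.00012839 + 1.4083e-7*I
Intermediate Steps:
y = -1 (y = 1/(4*(-1/4)) = 1/(-1) = -1)
D(k) = -sqrt(-5 + k)
1/(D(-68) - 7789) = 1/(-sqrt(-5 - 68) - 7789) = 1/(-sqrt(-73) - 7789) = 1/(-I*sqrt(73) - 7789) = 1/(-7789 - I*sqrt(73))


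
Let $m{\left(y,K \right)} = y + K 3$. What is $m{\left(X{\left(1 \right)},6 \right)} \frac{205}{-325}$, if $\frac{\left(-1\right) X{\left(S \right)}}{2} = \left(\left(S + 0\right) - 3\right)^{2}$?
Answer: $- \frac{82}{13} \approx -6.3077$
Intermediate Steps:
$X{\left(S \right)} = - 2 \left(-3 + S\right)^{2}$ ($X{\left(S \right)} = - 2 \left(\left(S + 0\right) - 3\right)^{2} = - 2 \left(S - 3\right)^{2} = - 2 \left(-3 + S\right)^{2}$)
$m{\left(y,K \right)} = y + 3 K$
$m{\left(X{\left(1 \right)},6 \right)} \frac{205}{-325} = \left(- 2 \left(-3 + 1\right)^{2} + 3 \cdot 6\right) \frac{205}{-325} = \left(- 2 \left(-2\right)^{2} + 18\right) 205 \left(- \frac{1}{325}\right) = \left(\left(-2\right) 4 + 18\right) \left(- \frac{41}{65}\right) = \left(-8 + 18\right) \left(- \frac{41}{65}\right) = 10 \left(- \frac{41}{65}\right) = - \frac{82}{13}$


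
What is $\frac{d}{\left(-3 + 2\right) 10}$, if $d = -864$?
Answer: $\frac{432}{5} \approx 86.4$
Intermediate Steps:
$\frac{d}{\left(-3 + 2\right) 10} = - \frac{864}{\left(-3 + 2\right) 10} = - \frac{864}{\left(-1\right) 10} = - \frac{864}{-10} = \left(-864\right) \left(- \frac{1}{10}\right) = \frac{432}{5}$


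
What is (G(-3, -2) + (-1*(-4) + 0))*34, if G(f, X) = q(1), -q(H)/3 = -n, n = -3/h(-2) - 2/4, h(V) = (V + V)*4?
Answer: 833/8 ≈ 104.13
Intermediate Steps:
h(V) = 8*V (h(V) = (2*V)*4 = 8*V)
n = -5/16 (n = -3/(8*(-2)) - 2/4 = -3/(-16) - 2*¼ = -3*(-1/16) - ½ = 3/16 - ½ = -5/16 ≈ -0.31250)
q(H) = -15/16 (q(H) = -(-3)*(-5)/16 = -3*5/16 = -15/16)
G(f, X) = -15/16
(G(-3, -2) + (-1*(-4) + 0))*34 = (-15/16 + (-1*(-4) + 0))*34 = (-15/16 + (4 + 0))*34 = (-15/16 + 4)*34 = (49/16)*34 = 833/8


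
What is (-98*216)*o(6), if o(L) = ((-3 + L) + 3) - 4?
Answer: -42336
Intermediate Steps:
o(L) = -4 + L (o(L) = L - 4 = -4 + L)
(-98*216)*o(6) = (-98*216)*(-4 + 6) = -21168*2 = -42336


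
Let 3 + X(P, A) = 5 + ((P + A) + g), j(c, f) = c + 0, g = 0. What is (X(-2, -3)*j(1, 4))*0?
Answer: 0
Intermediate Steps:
j(c, f) = c
X(P, A) = 2 + A + P (X(P, A) = -3 + (5 + ((P + A) + 0)) = -3 + (5 + ((A + P) + 0)) = -3 + (5 + (A + P)) = -3 + (5 + A + P) = 2 + A + P)
(X(-2, -3)*j(1, 4))*0 = ((2 - 3 - 2)*1)*0 = -3*1*0 = -3*0 = 0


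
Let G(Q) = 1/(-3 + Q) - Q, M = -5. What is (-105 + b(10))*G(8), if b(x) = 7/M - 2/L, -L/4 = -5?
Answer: 8307/10 ≈ 830.70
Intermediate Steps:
L = 20 (L = -4*(-5) = 20)
b(x) = -3/2 (b(x) = 7/(-5) - 2/20 = 7*(-1/5) - 2*1/20 = -7/5 - 1/10 = -3/2)
(-105 + b(10))*G(8) = (-105 - 3/2)*((1 - 1*8**2 + 3*8)/(-3 + 8)) = -213*(1 - 1*64 + 24)/(2*5) = -213*(1 - 64 + 24)/10 = -213*(-39)/10 = -213/2*(-39/5) = 8307/10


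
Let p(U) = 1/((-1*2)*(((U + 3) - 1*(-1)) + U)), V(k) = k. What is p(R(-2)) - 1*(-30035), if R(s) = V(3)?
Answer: 600699/20 ≈ 30035.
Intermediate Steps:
R(s) = 3
p(U) = 1/(-8 - 4*U) (p(U) = 1/(-2*(((3 + U) + 1) + U)) = 1/(-2*((4 + U) + U)) = 1/(-2*(4 + 2*U)) = 1/(-8 - 4*U))
p(R(-2)) - 1*(-30035) = -1/(8 + 4*3) - 1*(-30035) = -1/(8 + 12) + 30035 = -1/20 + 30035 = 600699/20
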